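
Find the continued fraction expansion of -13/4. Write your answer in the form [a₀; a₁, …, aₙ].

⌊-13/4⌋ = -4, remainder 3
⌊4/3⌋ = 1, remainder 1
⌊3/1⌋ = 3, remainder 0

[-4; 1, 3]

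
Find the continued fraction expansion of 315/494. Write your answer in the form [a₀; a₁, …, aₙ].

[0; 1, 1, 1, 3, 6, 7]

⌊315/494⌋ = 0, remainder 315
⌊494/315⌋ = 1, remainder 179
⌊315/179⌋ = 1, remainder 136
⌊179/136⌋ = 1, remainder 43
⌊136/43⌋ = 3, remainder 7
⌊43/7⌋ = 6, remainder 1
⌊7/1⌋ = 7, remainder 0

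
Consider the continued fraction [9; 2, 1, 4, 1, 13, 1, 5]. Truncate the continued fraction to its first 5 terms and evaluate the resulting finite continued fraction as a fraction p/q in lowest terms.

159/17

Start with 1.
4 + 1/(1/1) = 4 + 1/1 = 5/1
1 + 1/(5/1) = 1 + 1/5 = 6/5
2 + 1/(6/5) = 2 + 5/6 = 17/6
9 + 1/(17/6) = 9 + 6/17 = 159/17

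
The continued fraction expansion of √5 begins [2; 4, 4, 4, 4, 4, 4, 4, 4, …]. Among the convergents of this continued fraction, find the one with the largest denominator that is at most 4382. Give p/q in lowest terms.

a_0 = 2: 2/1  (≤ bound)
a_1 = 4: 9/4  (≤ bound)
a_2 = 4: 38/17  (≤ bound)
a_3 = 4: 161/72  (≤ bound)
a_4 = 4: 682/305  (≤ bound)
a_5 = 4: 2889/1292  (≤ bound)
a_6 = 4: 12238/5473  (> 4382, stop)

2889/1292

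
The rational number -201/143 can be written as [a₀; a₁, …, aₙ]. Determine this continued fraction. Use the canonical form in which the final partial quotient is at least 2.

-201 ÷ 143 → quotient -2, remainder 85
143 ÷ 85 → quotient 1, remainder 58
85 ÷ 58 → quotient 1, remainder 27
58 ÷ 27 → quotient 2, remainder 4
27 ÷ 4 → quotient 6, remainder 3
4 ÷ 3 → quotient 1, remainder 1
3 ÷ 1 → quotient 3, remainder 0

[-2; 1, 1, 2, 6, 1, 3]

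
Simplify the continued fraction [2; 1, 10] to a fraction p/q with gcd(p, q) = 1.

Build up convergents one term at a time:
a_0 = 2: 2/1
a_1 = 1: 3/1
a_2 = 10: 32/11

32/11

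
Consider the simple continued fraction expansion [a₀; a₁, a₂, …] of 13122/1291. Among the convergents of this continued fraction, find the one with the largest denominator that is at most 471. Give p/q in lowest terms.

4147/408

a_0 = 10: 10/1  (≤ bound)
a_1 = 6: 61/6  (≤ bound)
a_2 = 11: 681/67  (≤ bound)
a_3 = 6: 4147/408  (≤ bound)
a_4 = 3: 13122/1291  (> 471, stop)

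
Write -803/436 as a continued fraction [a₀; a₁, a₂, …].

[-2; 6, 3, 7, 3]

⌊-803/436⌋ = -2, remainder 69
⌊436/69⌋ = 6, remainder 22
⌊69/22⌋ = 3, remainder 3
⌊22/3⌋ = 7, remainder 1
⌊3/1⌋ = 3, remainder 0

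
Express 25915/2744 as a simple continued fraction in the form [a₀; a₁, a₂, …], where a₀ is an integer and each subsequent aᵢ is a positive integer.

[9; 2, 3, 1, 60, 5]

Repeatedly divide and take the remainder:
⌊25915/2744⌋ = 9, remainder 1219
⌊2744/1219⌋ = 2, remainder 306
⌊1219/306⌋ = 3, remainder 301
⌊306/301⌋ = 1, remainder 5
⌊301/5⌋ = 60, remainder 1
⌊5/1⌋ = 5, remainder 0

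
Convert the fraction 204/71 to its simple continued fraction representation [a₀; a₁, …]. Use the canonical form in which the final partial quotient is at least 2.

Run the Euclidean algorithm, recording each quotient:
204 = 2·71 + 62, so a_0 = 2
71 = 1·62 + 9, so a_1 = 1
62 = 6·9 + 8, so a_2 = 6
9 = 1·8 + 1, so a_3 = 1
8 = 8·1 + 0, so a_4 = 8

[2; 1, 6, 1, 8]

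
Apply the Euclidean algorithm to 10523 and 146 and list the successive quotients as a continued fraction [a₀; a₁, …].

Repeatedly divide and take the remainder:
10523 = 72·146 + 11, so a_0 = 72
146 = 13·11 + 3, so a_1 = 13
11 = 3·3 + 2, so a_2 = 3
3 = 1·2 + 1, so a_3 = 1
2 = 2·1 + 0, so a_4 = 2

[72; 13, 3, 1, 2]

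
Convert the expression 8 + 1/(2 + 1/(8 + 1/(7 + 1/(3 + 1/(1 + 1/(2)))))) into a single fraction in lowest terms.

11707/1382

Work from the innermost term outward:
Start with 2.
1 + 1/(2/1) = 1 + 1/2 = 3/2
3 + 1/(3/2) = 3 + 2/3 = 11/3
7 + 1/(11/3) = 7 + 3/11 = 80/11
8 + 1/(80/11) = 8 + 11/80 = 651/80
2 + 1/(651/80) = 2 + 80/651 = 1382/651
8 + 1/(1382/651) = 8 + 651/1382 = 11707/1382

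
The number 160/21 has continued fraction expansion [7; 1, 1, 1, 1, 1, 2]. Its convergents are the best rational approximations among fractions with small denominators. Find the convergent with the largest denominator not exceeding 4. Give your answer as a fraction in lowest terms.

23/3

a_0 = 7: 7/1  (≤ bound)
a_1 = 1: 8/1  (≤ bound)
a_2 = 1: 15/2  (≤ bound)
a_3 = 1: 23/3  (≤ bound)
a_4 = 1: 38/5  (> 4, stop)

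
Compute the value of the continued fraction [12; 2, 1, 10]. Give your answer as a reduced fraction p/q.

a_0 = 12: 12/1
a_1 = 2: 25/2
a_2 = 1: 37/3
a_3 = 10: 395/32

395/32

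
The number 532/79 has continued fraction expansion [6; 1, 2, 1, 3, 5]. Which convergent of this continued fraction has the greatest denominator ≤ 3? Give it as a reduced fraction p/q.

20/3

a_0 = 6: 6/1  (≤ bound)
a_1 = 1: 7/1  (≤ bound)
a_2 = 2: 20/3  (≤ bound)
a_3 = 1: 27/4  (> 3, stop)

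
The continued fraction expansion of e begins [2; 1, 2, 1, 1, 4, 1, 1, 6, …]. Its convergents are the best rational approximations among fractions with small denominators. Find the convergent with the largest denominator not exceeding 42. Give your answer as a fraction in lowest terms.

106/39

a_0 = 2: 2/1  (≤ bound)
a_1 = 1: 3/1  (≤ bound)
a_2 = 2: 8/3  (≤ bound)
a_3 = 1: 11/4  (≤ bound)
a_4 = 1: 19/7  (≤ bound)
a_5 = 4: 87/32  (≤ bound)
a_6 = 1: 106/39  (≤ bound)
a_7 = 1: 193/71  (> 42, stop)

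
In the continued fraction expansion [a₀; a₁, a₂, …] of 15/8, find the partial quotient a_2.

7

Apply division with remainder until the remainder is 0:
15 = 1·8 + 7, so a_0 = 1
8 = 1·7 + 1, so a_1 = 1
7 = 7·1 + 0, so a_2 = 7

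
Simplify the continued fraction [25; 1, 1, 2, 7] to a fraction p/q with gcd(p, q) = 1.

947/37

Collapse the nested fraction from the inside out:
Start with 7.
2 + 1/(7/1) = 2 + 1/7 = 15/7
1 + 1/(15/7) = 1 + 7/15 = 22/15
1 + 1/(22/15) = 1 + 15/22 = 37/22
25 + 1/(37/22) = 25 + 22/37 = 947/37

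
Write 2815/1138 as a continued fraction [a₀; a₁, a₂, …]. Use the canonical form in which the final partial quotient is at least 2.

[2; 2, 8, 1, 59]

2815 = 2·1138 + 539, so a_0 = 2
1138 = 2·539 + 60, so a_1 = 2
539 = 8·60 + 59, so a_2 = 8
60 = 1·59 + 1, so a_3 = 1
59 = 59·1 + 0, so a_4 = 59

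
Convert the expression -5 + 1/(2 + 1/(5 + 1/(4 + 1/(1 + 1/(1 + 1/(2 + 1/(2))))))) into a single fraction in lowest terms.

-2858/629

Collapse the nested fraction from the inside out:
Start with 2.
2 + 1/(2/1) = 2 + 1/2 = 5/2
1 + 1/(5/2) = 1 + 2/5 = 7/5
1 + 1/(7/5) = 1 + 5/7 = 12/7
4 + 1/(12/7) = 4 + 7/12 = 55/12
5 + 1/(55/12) = 5 + 12/55 = 287/55
2 + 1/(287/55) = 2 + 55/287 = 629/287
-5 + 1/(629/287) = -5 + 287/629 = -2858/629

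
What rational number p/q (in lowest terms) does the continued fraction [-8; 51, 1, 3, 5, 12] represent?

-105752/13251

Starting at the tail and folding back:
Start with 12.
5 + 1/(12/1) = 5 + 1/12 = 61/12
3 + 1/(61/12) = 3 + 12/61 = 195/61
1 + 1/(195/61) = 1 + 61/195 = 256/195
51 + 1/(256/195) = 51 + 195/256 = 13251/256
-8 + 1/(13251/256) = -8 + 256/13251 = -105752/13251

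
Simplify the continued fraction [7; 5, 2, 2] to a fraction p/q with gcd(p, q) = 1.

a_0 = 7: 7/1
a_1 = 5: 36/5
a_2 = 2: 79/11
a_3 = 2: 194/27

194/27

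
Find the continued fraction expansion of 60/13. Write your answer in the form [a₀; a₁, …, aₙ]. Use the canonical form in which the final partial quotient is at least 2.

[4; 1, 1, 1, 1, 2]

⌊60/13⌋ = 4, remainder 8
⌊13/8⌋ = 1, remainder 5
⌊8/5⌋ = 1, remainder 3
⌊5/3⌋ = 1, remainder 2
⌊3/2⌋ = 1, remainder 1
⌊2/1⌋ = 2, remainder 0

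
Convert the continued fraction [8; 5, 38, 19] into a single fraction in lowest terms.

a_0 = 8: 8/1
a_1 = 5: 41/5
a_2 = 38: 1566/191
a_3 = 19: 29795/3634

29795/3634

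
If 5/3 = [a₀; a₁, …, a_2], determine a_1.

Run the Euclidean algorithm, recording each quotient:
5 = 1·3 + 2, so a_0 = 1
3 = 1·2 + 1, so a_1 = 1

1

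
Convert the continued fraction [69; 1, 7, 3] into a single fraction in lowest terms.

1747/25

Start with 3.
7 + 1/(3/1) = 7 + 1/3 = 22/3
1 + 1/(22/3) = 1 + 3/22 = 25/22
69 + 1/(25/22) = 69 + 22/25 = 1747/25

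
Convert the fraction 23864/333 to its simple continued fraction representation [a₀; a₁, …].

⌊23864/333⌋ = 71, remainder 221
⌊333/221⌋ = 1, remainder 112
⌊221/112⌋ = 1, remainder 109
⌊112/109⌋ = 1, remainder 3
⌊109/3⌋ = 36, remainder 1
⌊3/1⌋ = 3, remainder 0

[71; 1, 1, 1, 36, 3]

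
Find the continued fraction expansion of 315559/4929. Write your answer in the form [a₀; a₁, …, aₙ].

Apply division with remainder until the remainder is 0:
315559 = 64·4929 + 103, so a_0 = 64
4929 = 47·103 + 88, so a_1 = 47
103 = 1·88 + 15, so a_2 = 1
88 = 5·15 + 13, so a_3 = 5
15 = 1·13 + 2, so a_4 = 1
13 = 6·2 + 1, so a_5 = 6
2 = 2·1 + 0, so a_6 = 2

[64; 47, 1, 5, 1, 6, 2]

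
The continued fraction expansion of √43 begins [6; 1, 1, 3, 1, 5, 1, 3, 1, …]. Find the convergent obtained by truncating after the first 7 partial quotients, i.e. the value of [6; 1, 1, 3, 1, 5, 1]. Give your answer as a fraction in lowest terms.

Start with 1.
5 + 1/(1/1) = 5 + 1/1 = 6/1
1 + 1/(6/1) = 1 + 1/6 = 7/6
3 + 1/(7/6) = 3 + 6/7 = 27/7
1 + 1/(27/7) = 1 + 7/27 = 34/27
1 + 1/(34/27) = 1 + 27/34 = 61/34
6 + 1/(61/34) = 6 + 34/61 = 400/61

400/61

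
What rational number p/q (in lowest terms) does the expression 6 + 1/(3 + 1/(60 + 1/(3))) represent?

Start with 3.
60 + 1/(3/1) = 60 + 1/3 = 181/3
3 + 1/(181/3) = 3 + 3/181 = 546/181
6 + 1/(546/181) = 6 + 181/546 = 3457/546

3457/546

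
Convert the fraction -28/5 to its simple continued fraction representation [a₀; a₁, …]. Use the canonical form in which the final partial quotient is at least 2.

Repeatedly divide and take the remainder:
⌊-28/5⌋ = -6, remainder 2
⌊5/2⌋ = 2, remainder 1
⌊2/1⌋ = 2, remainder 0

[-6; 2, 2]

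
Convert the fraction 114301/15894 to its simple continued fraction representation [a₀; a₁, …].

[7; 5, 4, 2, 13, 12, 2]

114301 ÷ 15894 → quotient 7, remainder 3043
15894 ÷ 3043 → quotient 5, remainder 679
3043 ÷ 679 → quotient 4, remainder 327
679 ÷ 327 → quotient 2, remainder 25
327 ÷ 25 → quotient 13, remainder 2
25 ÷ 2 → quotient 12, remainder 1
2 ÷ 1 → quotient 2, remainder 0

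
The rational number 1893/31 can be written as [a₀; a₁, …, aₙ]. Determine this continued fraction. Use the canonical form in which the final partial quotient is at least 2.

Run the Euclidean algorithm, recording each quotient:
⌊1893/31⌋ = 61, remainder 2
⌊31/2⌋ = 15, remainder 1
⌊2/1⌋ = 2, remainder 0

[61; 15, 2]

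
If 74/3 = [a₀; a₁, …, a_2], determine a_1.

1

Run the Euclidean algorithm, recording each quotient:
74 = 24·3 + 2, so a_0 = 24
3 = 1·2 + 1, so a_1 = 1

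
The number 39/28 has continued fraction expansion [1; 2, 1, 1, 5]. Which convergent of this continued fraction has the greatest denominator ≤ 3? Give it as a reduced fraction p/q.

List convergents until the denominator exceeds the bound:
a_0 = 1: 1/1  (≤ bound)
a_1 = 2: 3/2  (≤ bound)
a_2 = 1: 4/3  (≤ bound)
a_3 = 1: 7/5  (> 3, stop)

4/3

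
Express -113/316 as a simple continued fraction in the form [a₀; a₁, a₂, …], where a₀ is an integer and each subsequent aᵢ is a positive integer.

-113 = -1·316 + 203, so a_0 = -1
316 = 1·203 + 113, so a_1 = 1
203 = 1·113 + 90, so a_2 = 1
113 = 1·90 + 23, so a_3 = 1
90 = 3·23 + 21, so a_4 = 3
23 = 1·21 + 2, so a_5 = 1
21 = 10·2 + 1, so a_6 = 10
2 = 2·1 + 0, so a_7 = 2

[-1; 1, 1, 1, 3, 1, 10, 2]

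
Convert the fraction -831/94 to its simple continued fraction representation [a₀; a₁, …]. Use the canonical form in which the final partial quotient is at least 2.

[-9; 6, 3, 1, 3]

-831 ÷ 94 → quotient -9, remainder 15
94 ÷ 15 → quotient 6, remainder 4
15 ÷ 4 → quotient 3, remainder 3
4 ÷ 3 → quotient 1, remainder 1
3 ÷ 1 → quotient 3, remainder 0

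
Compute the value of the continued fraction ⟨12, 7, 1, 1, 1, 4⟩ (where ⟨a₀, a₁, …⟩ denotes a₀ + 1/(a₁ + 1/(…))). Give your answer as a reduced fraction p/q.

1298/107

Use the convergent recurrence hₖ = aₖ·hₖ₋₁ + hₖ₋₂ (and likewise for the denominators kₖ):
a_0 = 12: 12/1
a_1 = 7: 85/7
a_2 = 1: 97/8
a_3 = 1: 182/15
a_4 = 1: 279/23
a_5 = 4: 1298/107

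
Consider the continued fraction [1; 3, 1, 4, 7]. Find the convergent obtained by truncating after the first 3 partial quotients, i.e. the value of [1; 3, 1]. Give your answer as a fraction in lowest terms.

5/4

Start with 1.
3 + 1/(1/1) = 3 + 1/1 = 4/1
1 + 1/(4/1) = 1 + 1/4 = 5/4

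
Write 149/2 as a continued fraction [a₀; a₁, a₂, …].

Apply division with remainder until the remainder is 0:
149 ÷ 2 → quotient 74, remainder 1
2 ÷ 1 → quotient 2, remainder 0

[74; 2]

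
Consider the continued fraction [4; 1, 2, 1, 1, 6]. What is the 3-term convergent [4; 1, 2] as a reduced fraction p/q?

Compute successive convergents:
a_0 = 4: 4/1
a_1 = 1: 5/1
a_2 = 2: 14/3

14/3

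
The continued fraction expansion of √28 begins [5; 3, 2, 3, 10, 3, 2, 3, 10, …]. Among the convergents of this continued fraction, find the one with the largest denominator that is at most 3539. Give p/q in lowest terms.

9403/1777

a_0 = 5: 5/1  (≤ bound)
a_1 = 3: 16/3  (≤ bound)
a_2 = 2: 37/7  (≤ bound)
a_3 = 3: 127/24  (≤ bound)
a_4 = 10: 1307/247  (≤ bound)
a_5 = 3: 4048/765  (≤ bound)
a_6 = 2: 9403/1777  (≤ bound)
a_7 = 3: 32257/6096  (> 3539, stop)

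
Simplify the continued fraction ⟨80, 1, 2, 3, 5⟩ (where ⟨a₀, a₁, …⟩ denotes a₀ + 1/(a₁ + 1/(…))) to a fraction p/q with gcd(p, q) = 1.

a_0 = 80: 80/1
a_1 = 1: 81/1
a_2 = 2: 242/3
a_3 = 3: 807/10
a_4 = 5: 4277/53

4277/53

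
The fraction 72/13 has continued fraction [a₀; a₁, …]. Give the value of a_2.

Apply division with remainder until the remainder is 0:
72 ÷ 13 → quotient 5, remainder 7
13 ÷ 7 → quotient 1, remainder 6
7 ÷ 6 → quotient 1, remainder 1

1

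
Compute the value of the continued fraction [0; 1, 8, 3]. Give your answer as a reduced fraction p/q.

Work from the innermost term outward:
Start with 3.
8 + 1/(3/1) = 8 + 1/3 = 25/3
1 + 1/(25/3) = 1 + 3/25 = 28/25
0 + 1/(28/25) = 0 + 25/28 = 25/28

25/28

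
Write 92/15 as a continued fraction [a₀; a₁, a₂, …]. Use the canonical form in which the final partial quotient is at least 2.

⌊92/15⌋ = 6, remainder 2
⌊15/2⌋ = 7, remainder 1
⌊2/1⌋ = 2, remainder 0

[6; 7, 2]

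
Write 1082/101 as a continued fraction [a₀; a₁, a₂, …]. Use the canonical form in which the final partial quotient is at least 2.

⌊1082/101⌋ = 10, remainder 72
⌊101/72⌋ = 1, remainder 29
⌊72/29⌋ = 2, remainder 14
⌊29/14⌋ = 2, remainder 1
⌊14/1⌋ = 14, remainder 0

[10; 1, 2, 2, 14]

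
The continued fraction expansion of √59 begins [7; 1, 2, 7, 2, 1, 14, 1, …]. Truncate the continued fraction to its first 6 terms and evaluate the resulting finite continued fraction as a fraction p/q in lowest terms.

Start with 1.
2 + 1/(1/1) = 2 + 1/1 = 3/1
7 + 1/(3/1) = 7 + 1/3 = 22/3
2 + 1/(22/3) = 2 + 3/22 = 47/22
1 + 1/(47/22) = 1 + 22/47 = 69/47
7 + 1/(69/47) = 7 + 47/69 = 530/69

530/69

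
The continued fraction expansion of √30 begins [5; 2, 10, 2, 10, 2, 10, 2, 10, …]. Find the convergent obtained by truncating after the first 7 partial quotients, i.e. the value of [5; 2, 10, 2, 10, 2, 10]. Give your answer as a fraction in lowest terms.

55435/10121

a_0 = 5: 5/1
a_1 = 2: 11/2
a_2 = 10: 115/21
a_3 = 2: 241/44
a_4 = 10: 2525/461
a_5 = 2: 5291/966
a_6 = 10: 55435/10121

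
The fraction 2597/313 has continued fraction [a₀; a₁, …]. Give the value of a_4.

2

Repeatedly divide and take the remainder:
2597 ÷ 313 → quotient 8, remainder 93
313 ÷ 93 → quotient 3, remainder 34
93 ÷ 34 → quotient 2, remainder 25
34 ÷ 25 → quotient 1, remainder 9
25 ÷ 9 → quotient 2, remainder 7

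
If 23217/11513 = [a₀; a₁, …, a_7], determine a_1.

Apply division with remainder until the remainder is 0:
23217 ÷ 11513 → quotient 2, remainder 191
11513 ÷ 191 → quotient 60, remainder 53

60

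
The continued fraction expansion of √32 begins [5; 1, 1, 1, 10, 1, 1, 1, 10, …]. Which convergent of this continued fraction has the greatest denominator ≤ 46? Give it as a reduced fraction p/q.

a_0 = 5: 5/1  (≤ bound)
a_1 = 1: 6/1  (≤ bound)
a_2 = 1: 11/2  (≤ bound)
a_3 = 1: 17/3  (≤ bound)
a_4 = 10: 181/32  (≤ bound)
a_5 = 1: 198/35  (≤ bound)
a_6 = 1: 379/67  (> 46, stop)

198/35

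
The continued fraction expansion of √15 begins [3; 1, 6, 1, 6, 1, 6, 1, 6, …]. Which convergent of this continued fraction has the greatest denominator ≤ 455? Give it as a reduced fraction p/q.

a_0 = 3: 3/1  (≤ bound)
a_1 = 1: 4/1  (≤ bound)
a_2 = 6: 27/7  (≤ bound)
a_3 = 1: 31/8  (≤ bound)
a_4 = 6: 213/55  (≤ bound)
a_5 = 1: 244/63  (≤ bound)
a_6 = 6: 1677/433  (≤ bound)
a_7 = 1: 1921/496  (> 455, stop)

1677/433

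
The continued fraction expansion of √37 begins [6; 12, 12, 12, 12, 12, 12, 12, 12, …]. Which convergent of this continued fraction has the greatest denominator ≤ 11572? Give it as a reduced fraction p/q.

a_0 = 6: 6/1  (≤ bound)
a_1 = 12: 73/12  (≤ bound)
a_2 = 12: 882/145  (≤ bound)
a_3 = 12: 10657/1752  (≤ bound)
a_4 = 12: 128766/21169  (> 11572, stop)

10657/1752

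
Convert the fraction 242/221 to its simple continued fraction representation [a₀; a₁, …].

242 = 1·221 + 21, so a_0 = 1
221 = 10·21 + 11, so a_1 = 10
21 = 1·11 + 10, so a_2 = 1
11 = 1·10 + 1, so a_3 = 1
10 = 10·1 + 0, so a_4 = 10

[1; 10, 1, 1, 10]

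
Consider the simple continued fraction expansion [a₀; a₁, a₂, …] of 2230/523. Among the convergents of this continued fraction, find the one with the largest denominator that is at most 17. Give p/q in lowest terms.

a_0 = 4: 4/1  (≤ bound)
a_1 = 3: 13/3  (≤ bound)
a_2 = 1: 17/4  (≤ bound)
a_3 = 3: 64/15  (≤ bound)
a_4 = 1: 81/19  (> 17, stop)

64/15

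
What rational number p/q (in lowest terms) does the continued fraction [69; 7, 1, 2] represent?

Start with 2.
1 + 1/(2/1) = 1 + 1/2 = 3/2
7 + 1/(3/2) = 7 + 2/3 = 23/3
69 + 1/(23/3) = 69 + 3/23 = 1590/23

1590/23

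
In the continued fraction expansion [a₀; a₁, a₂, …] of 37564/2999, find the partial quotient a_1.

⌊37564/2999⌋ = 12, remainder 1576
⌊2999/1576⌋ = 1, remainder 1423

1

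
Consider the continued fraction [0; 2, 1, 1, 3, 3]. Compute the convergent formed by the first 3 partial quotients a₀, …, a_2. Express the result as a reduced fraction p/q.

1/3

Start with 1.
2 + 1/(1/1) = 2 + 1/1 = 3/1
0 + 1/(3/1) = 0 + 1/3 = 1/3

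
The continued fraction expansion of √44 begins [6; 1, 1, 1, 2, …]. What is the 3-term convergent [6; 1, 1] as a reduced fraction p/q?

13/2

Use the convergent recurrence hₖ = aₖ·hₖ₋₁ + hₖ₋₂ (and likewise for the denominators kₖ):
a_0 = 6: 6/1
a_1 = 1: 7/1
a_2 = 1: 13/2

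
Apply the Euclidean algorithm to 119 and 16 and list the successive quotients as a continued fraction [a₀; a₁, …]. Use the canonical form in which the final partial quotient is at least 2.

Run the Euclidean algorithm, recording each quotient:
119 = 7·16 + 7, so a_0 = 7
16 = 2·7 + 2, so a_1 = 2
7 = 3·2 + 1, so a_2 = 3
2 = 2·1 + 0, so a_3 = 2

[7; 2, 3, 2]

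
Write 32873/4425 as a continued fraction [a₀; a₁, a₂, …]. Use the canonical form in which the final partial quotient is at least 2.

32873 ÷ 4425 → quotient 7, remainder 1898
4425 ÷ 1898 → quotient 2, remainder 629
1898 ÷ 629 → quotient 3, remainder 11
629 ÷ 11 → quotient 57, remainder 2
11 ÷ 2 → quotient 5, remainder 1
2 ÷ 1 → quotient 2, remainder 0

[7; 2, 3, 57, 5, 2]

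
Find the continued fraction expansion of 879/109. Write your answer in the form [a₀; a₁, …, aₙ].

[8; 15, 1, 1, 3]

879 = 8·109 + 7, so a_0 = 8
109 = 15·7 + 4, so a_1 = 15
7 = 1·4 + 3, so a_2 = 1
4 = 1·3 + 1, so a_3 = 1
3 = 3·1 + 0, so a_4 = 3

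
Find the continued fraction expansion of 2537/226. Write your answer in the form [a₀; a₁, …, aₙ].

[11; 4, 2, 3, 7]

Repeatedly divide and take the remainder:
⌊2537/226⌋ = 11, remainder 51
⌊226/51⌋ = 4, remainder 22
⌊51/22⌋ = 2, remainder 7
⌊22/7⌋ = 3, remainder 1
⌊7/1⌋ = 7, remainder 0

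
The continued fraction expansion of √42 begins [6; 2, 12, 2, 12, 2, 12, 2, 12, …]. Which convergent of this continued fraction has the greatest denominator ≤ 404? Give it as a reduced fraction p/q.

337/52

a_0 = 6: 6/1  (≤ bound)
a_1 = 2: 13/2  (≤ bound)
a_2 = 12: 162/25  (≤ bound)
a_3 = 2: 337/52  (≤ bound)
a_4 = 12: 4206/649  (> 404, stop)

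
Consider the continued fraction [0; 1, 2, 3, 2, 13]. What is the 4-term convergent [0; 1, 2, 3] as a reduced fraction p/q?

7/10

a_0 = 0: 0/1
a_1 = 1: 1/1
a_2 = 2: 2/3
a_3 = 3: 7/10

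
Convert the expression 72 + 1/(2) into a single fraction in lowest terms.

Starting at the tail and folding back:
Start with 2.
72 + 1/(2/1) = 72 + 1/2 = 145/2

145/2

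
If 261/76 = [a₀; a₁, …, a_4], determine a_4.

3

261 = 3·76 + 33, so a_0 = 3
76 = 2·33 + 10, so a_1 = 2
33 = 3·10 + 3, so a_2 = 3
10 = 3·3 + 1, so a_3 = 3
3 = 3·1 + 0, so a_4 = 3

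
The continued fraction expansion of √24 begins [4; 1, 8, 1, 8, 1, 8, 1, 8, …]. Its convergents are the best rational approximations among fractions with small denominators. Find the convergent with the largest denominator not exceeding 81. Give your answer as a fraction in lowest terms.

49/10

List convergents until the denominator exceeds the bound:
a_0 = 4: 4/1  (≤ bound)
a_1 = 1: 5/1  (≤ bound)
a_2 = 8: 44/9  (≤ bound)
a_3 = 1: 49/10  (≤ bound)
a_4 = 8: 436/89  (> 81, stop)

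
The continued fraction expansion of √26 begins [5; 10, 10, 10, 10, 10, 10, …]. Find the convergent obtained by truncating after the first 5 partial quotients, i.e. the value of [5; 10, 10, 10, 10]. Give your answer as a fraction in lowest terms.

Starting at the tail and folding back:
Start with 10.
10 + 1/(10/1) = 10 + 1/10 = 101/10
10 + 1/(101/10) = 10 + 10/101 = 1020/101
10 + 1/(1020/101) = 10 + 101/1020 = 10301/1020
5 + 1/(10301/1020) = 5 + 1020/10301 = 52525/10301

52525/10301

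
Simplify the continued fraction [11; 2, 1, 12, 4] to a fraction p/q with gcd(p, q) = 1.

1758/155

a_0 = 11: 11/1
a_1 = 2: 23/2
a_2 = 1: 34/3
a_3 = 12: 431/38
a_4 = 4: 1758/155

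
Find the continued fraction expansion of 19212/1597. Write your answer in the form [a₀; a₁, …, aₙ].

Run the Euclidean algorithm, recording each quotient:
19212 ÷ 1597 → quotient 12, remainder 48
1597 ÷ 48 → quotient 33, remainder 13
48 ÷ 13 → quotient 3, remainder 9
13 ÷ 9 → quotient 1, remainder 4
9 ÷ 4 → quotient 2, remainder 1
4 ÷ 1 → quotient 4, remainder 0

[12; 33, 3, 1, 2, 4]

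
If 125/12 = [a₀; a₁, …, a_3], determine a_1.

2

125 ÷ 12 → quotient 10, remainder 5
12 ÷ 5 → quotient 2, remainder 2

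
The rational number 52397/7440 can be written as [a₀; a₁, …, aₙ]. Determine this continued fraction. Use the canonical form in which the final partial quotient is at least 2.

[7; 23, 2, 7, 1, 5, 3]

52397 ÷ 7440 → quotient 7, remainder 317
7440 ÷ 317 → quotient 23, remainder 149
317 ÷ 149 → quotient 2, remainder 19
149 ÷ 19 → quotient 7, remainder 16
19 ÷ 16 → quotient 1, remainder 3
16 ÷ 3 → quotient 5, remainder 1
3 ÷ 1 → quotient 3, remainder 0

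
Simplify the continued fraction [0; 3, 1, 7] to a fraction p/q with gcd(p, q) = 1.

Start with 7.
1 + 1/(7/1) = 1 + 1/7 = 8/7
3 + 1/(8/7) = 3 + 7/8 = 31/8
0 + 1/(31/8) = 0 + 8/31 = 8/31

8/31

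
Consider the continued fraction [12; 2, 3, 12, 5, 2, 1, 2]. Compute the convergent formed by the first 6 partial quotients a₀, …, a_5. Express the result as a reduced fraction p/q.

Collapse the nested fraction from the inside out:
Start with 2.
5 + 1/(2/1) = 5 + 1/2 = 11/2
12 + 1/(11/2) = 12 + 2/11 = 134/11
3 + 1/(134/11) = 3 + 11/134 = 413/134
2 + 1/(413/134) = 2 + 134/413 = 960/413
12 + 1/(960/413) = 12 + 413/960 = 11933/960

11933/960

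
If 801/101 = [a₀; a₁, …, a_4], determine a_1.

801 ÷ 101 → quotient 7, remainder 94
101 ÷ 94 → quotient 1, remainder 7

1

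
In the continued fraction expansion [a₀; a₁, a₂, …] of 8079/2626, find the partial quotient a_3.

⌊8079/2626⌋ = 3, remainder 201
⌊2626/201⌋ = 13, remainder 13
⌊201/13⌋ = 15, remainder 6
⌊13/6⌋ = 2, remainder 1

2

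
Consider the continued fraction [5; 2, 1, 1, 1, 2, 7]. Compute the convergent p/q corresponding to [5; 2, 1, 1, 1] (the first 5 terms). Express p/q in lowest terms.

Work from the innermost term outward:
Start with 1.
1 + 1/(1/1) = 1 + 1/1 = 2/1
1 + 1/(2/1) = 1 + 1/2 = 3/2
2 + 1/(3/2) = 2 + 2/3 = 8/3
5 + 1/(8/3) = 5 + 3/8 = 43/8

43/8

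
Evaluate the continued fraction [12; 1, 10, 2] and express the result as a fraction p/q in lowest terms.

Start with 2.
10 + 1/(2/1) = 10 + 1/2 = 21/2
1 + 1/(21/2) = 1 + 2/21 = 23/21
12 + 1/(23/21) = 12 + 21/23 = 297/23

297/23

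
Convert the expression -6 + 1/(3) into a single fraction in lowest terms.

-17/3

Start with 3.
-6 + 1/(3/1) = -6 + 1/3 = -17/3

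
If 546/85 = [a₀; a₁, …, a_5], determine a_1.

2

546 = 6·85 + 36, so a_0 = 6
85 = 2·36 + 13, so a_1 = 2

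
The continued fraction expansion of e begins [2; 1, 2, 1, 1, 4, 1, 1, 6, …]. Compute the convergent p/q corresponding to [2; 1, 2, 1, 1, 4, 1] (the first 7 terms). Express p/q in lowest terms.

Start with 1.
4 + 1/(1/1) = 4 + 1/1 = 5/1
1 + 1/(5/1) = 1 + 1/5 = 6/5
1 + 1/(6/5) = 1 + 5/6 = 11/6
2 + 1/(11/6) = 2 + 6/11 = 28/11
1 + 1/(28/11) = 1 + 11/28 = 39/28
2 + 1/(39/28) = 2 + 28/39 = 106/39

106/39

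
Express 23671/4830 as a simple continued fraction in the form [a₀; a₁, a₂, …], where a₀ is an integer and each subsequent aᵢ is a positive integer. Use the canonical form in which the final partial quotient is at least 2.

[4; 1, 9, 11, 1, 39]

⌊23671/4830⌋ = 4, remainder 4351
⌊4830/4351⌋ = 1, remainder 479
⌊4351/479⌋ = 9, remainder 40
⌊479/40⌋ = 11, remainder 39
⌊40/39⌋ = 1, remainder 1
⌊39/1⌋ = 39, remainder 0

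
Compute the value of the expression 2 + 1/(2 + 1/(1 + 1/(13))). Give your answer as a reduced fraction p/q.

96/41

Start with 13.
1 + 1/(13/1) = 1 + 1/13 = 14/13
2 + 1/(14/13) = 2 + 13/14 = 41/14
2 + 1/(41/14) = 2 + 14/41 = 96/41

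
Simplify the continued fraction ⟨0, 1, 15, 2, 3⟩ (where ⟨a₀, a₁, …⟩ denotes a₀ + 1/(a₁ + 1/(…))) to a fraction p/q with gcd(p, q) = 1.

Start with 3.
2 + 1/(3/1) = 2 + 1/3 = 7/3
15 + 1/(7/3) = 15 + 3/7 = 108/7
1 + 1/(108/7) = 1 + 7/108 = 115/108
0 + 1/(115/108) = 0 + 108/115 = 108/115

108/115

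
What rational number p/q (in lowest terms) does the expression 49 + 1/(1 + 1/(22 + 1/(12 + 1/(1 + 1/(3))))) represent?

58799/1177

Work from the innermost term outward:
Start with 3.
1 + 1/(3/1) = 1 + 1/3 = 4/3
12 + 1/(4/3) = 12 + 3/4 = 51/4
22 + 1/(51/4) = 22 + 4/51 = 1126/51
1 + 1/(1126/51) = 1 + 51/1126 = 1177/1126
49 + 1/(1177/1126) = 49 + 1126/1177 = 58799/1177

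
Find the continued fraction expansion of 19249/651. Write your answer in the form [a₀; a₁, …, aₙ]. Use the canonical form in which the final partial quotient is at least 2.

Repeatedly divide and take the remainder:
⌊19249/651⌋ = 29, remainder 370
⌊651/370⌋ = 1, remainder 281
⌊370/281⌋ = 1, remainder 89
⌊281/89⌋ = 3, remainder 14
⌊89/14⌋ = 6, remainder 5
⌊14/5⌋ = 2, remainder 4
⌊5/4⌋ = 1, remainder 1
⌊4/1⌋ = 4, remainder 0

[29; 1, 1, 3, 6, 2, 1, 4]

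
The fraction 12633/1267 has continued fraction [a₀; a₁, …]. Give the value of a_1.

⌊12633/1267⌋ = 9, remainder 1230
⌊1267/1230⌋ = 1, remainder 37

1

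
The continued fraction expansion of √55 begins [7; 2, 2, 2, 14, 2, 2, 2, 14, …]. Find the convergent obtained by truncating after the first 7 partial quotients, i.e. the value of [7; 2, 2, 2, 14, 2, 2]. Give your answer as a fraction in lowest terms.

6593/889

Start with 2.
2 + 1/(2/1) = 2 + 1/2 = 5/2
14 + 1/(5/2) = 14 + 2/5 = 72/5
2 + 1/(72/5) = 2 + 5/72 = 149/72
2 + 1/(149/72) = 2 + 72/149 = 370/149
2 + 1/(370/149) = 2 + 149/370 = 889/370
7 + 1/(889/370) = 7 + 370/889 = 6593/889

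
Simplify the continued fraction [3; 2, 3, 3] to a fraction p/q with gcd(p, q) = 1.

79/23

Start with 3.
3 + 1/(3/1) = 3 + 1/3 = 10/3
2 + 1/(10/3) = 2 + 3/10 = 23/10
3 + 1/(23/10) = 3 + 10/23 = 79/23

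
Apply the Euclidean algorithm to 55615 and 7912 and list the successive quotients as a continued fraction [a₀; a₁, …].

[7; 34, 3, 1, 57]

55615 ÷ 7912 → quotient 7, remainder 231
7912 ÷ 231 → quotient 34, remainder 58
231 ÷ 58 → quotient 3, remainder 57
58 ÷ 57 → quotient 1, remainder 1
57 ÷ 1 → quotient 57, remainder 0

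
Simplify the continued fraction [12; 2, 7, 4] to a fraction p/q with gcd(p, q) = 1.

773/62

Start with 4.
7 + 1/(4/1) = 7 + 1/4 = 29/4
2 + 1/(29/4) = 2 + 4/29 = 62/29
12 + 1/(62/29) = 12 + 29/62 = 773/62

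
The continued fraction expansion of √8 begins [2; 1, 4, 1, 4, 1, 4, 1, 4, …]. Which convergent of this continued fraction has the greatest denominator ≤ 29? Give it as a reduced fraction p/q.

82/29

a_0 = 2: 2/1  (≤ bound)
a_1 = 1: 3/1  (≤ bound)
a_2 = 4: 14/5  (≤ bound)
a_3 = 1: 17/6  (≤ bound)
a_4 = 4: 82/29  (≤ bound)
a_5 = 1: 99/35  (> 29, stop)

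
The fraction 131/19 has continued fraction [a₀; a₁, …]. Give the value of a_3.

131 ÷ 19 → quotient 6, remainder 17
19 ÷ 17 → quotient 1, remainder 2
17 ÷ 2 → quotient 8, remainder 1
2 ÷ 1 → quotient 2, remainder 0

2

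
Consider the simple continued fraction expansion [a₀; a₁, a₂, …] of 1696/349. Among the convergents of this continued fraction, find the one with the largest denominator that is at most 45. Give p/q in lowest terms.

34/7

List convergents until the denominator exceeds the bound:
a_0 = 4: 4/1  (≤ bound)
a_1 = 1: 5/1  (≤ bound)
a_2 = 6: 34/7  (≤ bound)
a_3 = 8: 277/57  (> 45, stop)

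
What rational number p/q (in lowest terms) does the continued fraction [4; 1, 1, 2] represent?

Starting at the tail and folding back:
Start with 2.
1 + 1/(2/1) = 1 + 1/2 = 3/2
1 + 1/(3/2) = 1 + 2/3 = 5/3
4 + 1/(5/3) = 4 + 3/5 = 23/5

23/5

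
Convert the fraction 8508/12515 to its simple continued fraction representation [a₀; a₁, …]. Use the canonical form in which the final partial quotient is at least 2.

[0; 1, 2, 8, 8, 1, 54]

8508 ÷ 12515 → quotient 0, remainder 8508
12515 ÷ 8508 → quotient 1, remainder 4007
8508 ÷ 4007 → quotient 2, remainder 494
4007 ÷ 494 → quotient 8, remainder 55
494 ÷ 55 → quotient 8, remainder 54
55 ÷ 54 → quotient 1, remainder 1
54 ÷ 1 → quotient 54, remainder 0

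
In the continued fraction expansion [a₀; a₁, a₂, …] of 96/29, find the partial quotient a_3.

96 = 3·29 + 9, so a_0 = 3
29 = 3·9 + 2, so a_1 = 3
9 = 4·2 + 1, so a_2 = 4
2 = 2·1 + 0, so a_3 = 2

2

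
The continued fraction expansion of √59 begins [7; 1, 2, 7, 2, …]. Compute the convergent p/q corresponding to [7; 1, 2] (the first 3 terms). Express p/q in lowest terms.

23/3

Start with 2.
1 + 1/(2/1) = 1 + 1/2 = 3/2
7 + 1/(3/2) = 7 + 2/3 = 23/3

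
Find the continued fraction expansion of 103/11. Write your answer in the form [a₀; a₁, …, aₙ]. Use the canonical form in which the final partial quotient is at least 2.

[9; 2, 1, 3]

⌊103/11⌋ = 9, remainder 4
⌊11/4⌋ = 2, remainder 3
⌊4/3⌋ = 1, remainder 1
⌊3/1⌋ = 3, remainder 0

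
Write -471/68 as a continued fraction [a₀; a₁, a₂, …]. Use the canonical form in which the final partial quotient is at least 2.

[-7; 13, 1, 1, 2]

⌊-471/68⌋ = -7, remainder 5
⌊68/5⌋ = 13, remainder 3
⌊5/3⌋ = 1, remainder 2
⌊3/2⌋ = 1, remainder 1
⌊2/1⌋ = 2, remainder 0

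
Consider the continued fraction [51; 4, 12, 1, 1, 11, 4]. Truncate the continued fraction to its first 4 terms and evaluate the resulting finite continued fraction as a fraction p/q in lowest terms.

2716/53

Use the convergent recurrence hₖ = aₖ·hₖ₋₁ + hₖ₋₂ (and likewise for the denominators kₖ):
a_0 = 51: 51/1
a_1 = 4: 205/4
a_2 = 12: 2511/49
a_3 = 1: 2716/53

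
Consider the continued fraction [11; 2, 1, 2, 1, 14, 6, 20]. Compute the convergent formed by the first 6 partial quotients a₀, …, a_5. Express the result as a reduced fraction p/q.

1841/162

a_0 = 11: 11/1
a_1 = 2: 23/2
a_2 = 1: 34/3
a_3 = 2: 91/8
a_4 = 1: 125/11
a_5 = 14: 1841/162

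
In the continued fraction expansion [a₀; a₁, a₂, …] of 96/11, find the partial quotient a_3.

Run the Euclidean algorithm, recording each quotient:
⌊96/11⌋ = 8, remainder 8
⌊11/8⌋ = 1, remainder 3
⌊8/3⌋ = 2, remainder 2
⌊3/2⌋ = 1, remainder 1

1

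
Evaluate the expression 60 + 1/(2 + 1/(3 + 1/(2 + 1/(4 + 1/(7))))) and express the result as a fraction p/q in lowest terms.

31004/513

Start with 7.
4 + 1/(7/1) = 4 + 1/7 = 29/7
2 + 1/(29/7) = 2 + 7/29 = 65/29
3 + 1/(65/29) = 3 + 29/65 = 224/65
2 + 1/(224/65) = 2 + 65/224 = 513/224
60 + 1/(513/224) = 60 + 224/513 = 31004/513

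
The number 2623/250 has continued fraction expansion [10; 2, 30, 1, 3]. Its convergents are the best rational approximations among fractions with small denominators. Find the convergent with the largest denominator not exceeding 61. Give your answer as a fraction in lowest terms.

640/61

a_0 = 10: 10/1  (≤ bound)
a_1 = 2: 21/2  (≤ bound)
a_2 = 30: 640/61  (≤ bound)
a_3 = 1: 661/63  (> 61, stop)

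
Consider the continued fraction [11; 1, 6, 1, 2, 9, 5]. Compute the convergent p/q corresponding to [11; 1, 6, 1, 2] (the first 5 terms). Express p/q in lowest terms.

Collapse the nested fraction from the inside out:
Start with 2.
1 + 1/(2/1) = 1 + 1/2 = 3/2
6 + 1/(3/2) = 6 + 2/3 = 20/3
1 + 1/(20/3) = 1 + 3/20 = 23/20
11 + 1/(23/20) = 11 + 20/23 = 273/23

273/23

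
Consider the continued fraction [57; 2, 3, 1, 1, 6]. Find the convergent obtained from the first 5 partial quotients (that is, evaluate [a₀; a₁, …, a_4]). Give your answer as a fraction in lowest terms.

919/16

a_0 = 57: 57/1
a_1 = 2: 115/2
a_2 = 3: 402/7
a_3 = 1: 517/9
a_4 = 1: 919/16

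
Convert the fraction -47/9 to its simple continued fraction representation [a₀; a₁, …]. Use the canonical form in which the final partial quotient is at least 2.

Repeatedly divide and take the remainder:
⌊-47/9⌋ = -6, remainder 7
⌊9/7⌋ = 1, remainder 2
⌊7/2⌋ = 3, remainder 1
⌊2/1⌋ = 2, remainder 0

[-6; 1, 3, 2]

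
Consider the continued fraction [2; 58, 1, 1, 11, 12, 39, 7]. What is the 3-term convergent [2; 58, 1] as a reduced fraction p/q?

119/59

Compute successive convergents:
a_0 = 2: 2/1
a_1 = 58: 117/58
a_2 = 1: 119/59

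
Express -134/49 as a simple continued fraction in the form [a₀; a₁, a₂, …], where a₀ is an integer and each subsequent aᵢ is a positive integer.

[-3; 3, 1, 3, 3]

Apply division with remainder until the remainder is 0:
⌊-134/49⌋ = -3, remainder 13
⌊49/13⌋ = 3, remainder 10
⌊13/10⌋ = 1, remainder 3
⌊10/3⌋ = 3, remainder 1
⌊3/1⌋ = 3, remainder 0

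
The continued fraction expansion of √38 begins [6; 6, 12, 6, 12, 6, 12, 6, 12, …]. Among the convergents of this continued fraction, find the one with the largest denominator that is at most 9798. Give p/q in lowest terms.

33294/5401

a_0 = 6: 6/1  (≤ bound)
a_1 = 6: 37/6  (≤ bound)
a_2 = 12: 450/73  (≤ bound)
a_3 = 6: 2737/444  (≤ bound)
a_4 = 12: 33294/5401  (≤ bound)
a_5 = 6: 202501/32850  (> 9798, stop)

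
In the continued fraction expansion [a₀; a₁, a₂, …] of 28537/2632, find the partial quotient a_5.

11

Run the Euclidean algorithm, recording each quotient:
⌊28537/2632⌋ = 10, remainder 2217
⌊2632/2217⌋ = 1, remainder 415
⌊2217/415⌋ = 5, remainder 142
⌊415/142⌋ = 2, remainder 131
⌊142/131⌋ = 1, remainder 11
⌊131/11⌋ = 11, remainder 10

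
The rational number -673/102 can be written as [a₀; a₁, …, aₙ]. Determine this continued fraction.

[-7; 2, 2, 20]

Run the Euclidean algorithm, recording each quotient:
-673 ÷ 102 → quotient -7, remainder 41
102 ÷ 41 → quotient 2, remainder 20
41 ÷ 20 → quotient 2, remainder 1
20 ÷ 1 → quotient 20, remainder 0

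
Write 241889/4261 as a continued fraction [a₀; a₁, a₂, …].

⌊241889/4261⌋ = 56, remainder 3273
⌊4261/3273⌋ = 1, remainder 988
⌊3273/988⌋ = 3, remainder 309
⌊988/309⌋ = 3, remainder 61
⌊309/61⌋ = 5, remainder 4
⌊61/4⌋ = 15, remainder 1
⌊4/1⌋ = 4, remainder 0

[56; 1, 3, 3, 5, 15, 4]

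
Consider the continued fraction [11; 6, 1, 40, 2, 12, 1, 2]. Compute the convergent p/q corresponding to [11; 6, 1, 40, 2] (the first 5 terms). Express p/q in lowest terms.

a_0 = 11: 11/1
a_1 = 6: 67/6
a_2 = 1: 78/7
a_3 = 40: 3187/286
a_4 = 2: 6452/579

6452/579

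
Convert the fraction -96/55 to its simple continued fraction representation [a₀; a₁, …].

-96 ÷ 55 → quotient -2, remainder 14
55 ÷ 14 → quotient 3, remainder 13
14 ÷ 13 → quotient 1, remainder 1
13 ÷ 1 → quotient 13, remainder 0

[-2; 3, 1, 13]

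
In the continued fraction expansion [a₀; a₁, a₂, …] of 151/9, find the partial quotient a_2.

151 = 16·9 + 7, so a_0 = 16
9 = 1·7 + 2, so a_1 = 1
7 = 3·2 + 1, so a_2 = 3

3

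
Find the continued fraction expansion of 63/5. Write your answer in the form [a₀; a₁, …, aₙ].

[12; 1, 1, 2]

63 ÷ 5 → quotient 12, remainder 3
5 ÷ 3 → quotient 1, remainder 2
3 ÷ 2 → quotient 1, remainder 1
2 ÷ 1 → quotient 2, remainder 0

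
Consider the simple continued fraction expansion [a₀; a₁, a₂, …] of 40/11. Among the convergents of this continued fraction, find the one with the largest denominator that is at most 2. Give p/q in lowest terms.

a_0 = 3: 3/1  (≤ bound)
a_1 = 1: 4/1  (≤ bound)
a_2 = 1: 7/2  (≤ bound)
a_3 = 1: 11/3  (> 2, stop)

7/2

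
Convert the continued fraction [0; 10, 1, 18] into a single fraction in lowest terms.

a_0 = 0: 0/1
a_1 = 10: 1/10
a_2 = 1: 1/11
a_3 = 18: 19/208

19/208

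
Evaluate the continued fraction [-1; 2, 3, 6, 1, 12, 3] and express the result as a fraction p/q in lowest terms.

Starting at the tail and folding back:
Start with 3.
12 + 1/(3/1) = 12 + 1/3 = 37/3
1 + 1/(37/3) = 1 + 3/37 = 40/37
6 + 1/(40/37) = 6 + 37/40 = 277/40
3 + 1/(277/40) = 3 + 40/277 = 871/277
2 + 1/(871/277) = 2 + 277/871 = 2019/871
-1 + 1/(2019/871) = -1 + 871/2019 = -1148/2019

-1148/2019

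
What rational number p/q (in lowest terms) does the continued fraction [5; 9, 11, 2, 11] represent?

Start with 11.
2 + 1/(11/1) = 2 + 1/11 = 23/11
11 + 1/(23/11) = 11 + 11/23 = 264/23
9 + 1/(264/23) = 9 + 23/264 = 2399/264
5 + 1/(2399/264) = 5 + 264/2399 = 12259/2399

12259/2399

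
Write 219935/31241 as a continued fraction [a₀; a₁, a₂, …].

[7; 25, 30, 2, 3, 1, 1, 2]

219935 ÷ 31241 → quotient 7, remainder 1248
31241 ÷ 1248 → quotient 25, remainder 41
1248 ÷ 41 → quotient 30, remainder 18
41 ÷ 18 → quotient 2, remainder 5
18 ÷ 5 → quotient 3, remainder 3
5 ÷ 3 → quotient 1, remainder 2
3 ÷ 2 → quotient 1, remainder 1
2 ÷ 1 → quotient 2, remainder 0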